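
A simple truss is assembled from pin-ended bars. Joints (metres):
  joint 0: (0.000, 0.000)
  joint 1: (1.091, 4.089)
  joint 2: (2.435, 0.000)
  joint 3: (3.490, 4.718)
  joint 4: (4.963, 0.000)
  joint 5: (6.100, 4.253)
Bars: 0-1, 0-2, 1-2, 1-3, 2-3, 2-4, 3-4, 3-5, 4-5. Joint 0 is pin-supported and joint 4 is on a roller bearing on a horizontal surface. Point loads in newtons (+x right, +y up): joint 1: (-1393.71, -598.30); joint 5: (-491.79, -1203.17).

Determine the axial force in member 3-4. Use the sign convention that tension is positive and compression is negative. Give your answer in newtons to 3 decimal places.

N=6 nodes, M=9 members, R=3 reactions → 2N=12, M+R=12
member 0 (0-1): L=4.2320, (cx,cy)=(0.2578,0.9662)
member 1 (0-2): L=2.4350, (cx,cy)=(1.0000,0.0000)
member 2 (1-2): L=4.3042, (cx,cy)=(0.3123,-0.9500)
member 3 (1-3): L=2.4801, (cx,cy)=(0.9673,0.2536)
member 4 (2-3): L=4.8345, (cx,cy)=(0.2182,0.9759)
member 5 (2-4): L=2.5280, (cx,cy)=(1.0000,0.0000)
member 6 (3-4): L=4.9426, (cx,cy)=(0.2980,-0.9546)
member 7 (3-5): L=2.6511, (cx,cy)=(0.9845,-0.1754)
member 8 (4-5): L=4.4024, (cx,cy)=(0.2583,0.9661)
solve A·x = −loads:
  F[0-1] = -1822.4448 N (compression)
  F[0-2] = -1415.6828 N (compression)
  F[1-2] = +1361.3964 N (tension)
  F[1-3] = +515.6537 N (tension)
  F[2-3] = -1325.2657 N (compression)
  F[2-4] = -701.3811 N (compression)
  F[3-4] = +1248.1978 N (tension)
  F[3-5] = -164.9559 N (compression)
  F[4-5] = -1275.3732 N (compression)
  Rx@0 = +1885.5000 N
  Ry@0 = +1760.8455 N
  Ry@4 = +40.6245 N

1248.198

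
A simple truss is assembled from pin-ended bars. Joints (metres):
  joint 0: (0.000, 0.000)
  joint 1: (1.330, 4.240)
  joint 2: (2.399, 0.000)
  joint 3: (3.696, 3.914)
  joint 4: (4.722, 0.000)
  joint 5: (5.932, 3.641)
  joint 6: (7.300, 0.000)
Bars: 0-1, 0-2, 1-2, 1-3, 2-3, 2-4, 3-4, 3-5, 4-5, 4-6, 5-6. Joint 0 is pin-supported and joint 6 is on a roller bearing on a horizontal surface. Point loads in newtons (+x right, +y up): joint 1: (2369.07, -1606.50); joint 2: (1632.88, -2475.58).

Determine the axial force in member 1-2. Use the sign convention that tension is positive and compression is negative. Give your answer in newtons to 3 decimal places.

415.503

N=7 nodes, M=11 members, R=3 reactions → 2N=14, M+R=14
member 0 (0-1): L=4.4437, (cx,cy)=(0.2993,0.9542)
member 1 (0-2): L=2.3990, (cx,cy)=(1.0000,0.0000)
member 2 (1-2): L=4.3727, (cx,cy)=(0.2445,-0.9697)
member 3 (1-3): L=2.3884, (cx,cy)=(0.9906,-0.1365)
member 4 (2-3): L=4.1233, (cx,cy)=(0.3146,0.9492)
member 5 (2-4): L=2.3230, (cx,cy)=(1.0000,0.0000)
member 6 (3-4): L=4.0462, (cx,cy)=(0.2536,-0.9673)
member 7 (3-5): L=2.2526, (cx,cy)=(0.9926,-0.1212)
member 8 (4-5): L=3.8368, (cx,cy)=(0.3154,0.9490)
member 9 (4-6): L=2.5780, (cx,cy)=(1.0000,0.0000)
member 10 (5-6): L=3.8895, (cx,cy)=(0.3517,-0.9361)
solve A·x = −loads:
  F[0-1] = -1676.6920 N (compression)
  F[0-2] = +4503.7838 N (tension)
  F[1-2] = +415.5033 N (tension)
  F[1-3] = -3000.5661 N (compression)
  F[2-3] = +2183.5210 N (tension)
  F[2-4] = +2285.6478 N (tension)
  F[3-4] = -2352.9317 N (compression)
  F[3-5] = -1701.5604 N (compression)
  F[4-5] = +2398.4243 N (tension)
  F[4-6] = +932.6330 N (tension)
  F[5-6] = -2651.6721 N (compression)
  Rx@0 = -4001.9500 N
  Ry@0 = +1599.8309 N
  Ry@6 = +2482.2491 N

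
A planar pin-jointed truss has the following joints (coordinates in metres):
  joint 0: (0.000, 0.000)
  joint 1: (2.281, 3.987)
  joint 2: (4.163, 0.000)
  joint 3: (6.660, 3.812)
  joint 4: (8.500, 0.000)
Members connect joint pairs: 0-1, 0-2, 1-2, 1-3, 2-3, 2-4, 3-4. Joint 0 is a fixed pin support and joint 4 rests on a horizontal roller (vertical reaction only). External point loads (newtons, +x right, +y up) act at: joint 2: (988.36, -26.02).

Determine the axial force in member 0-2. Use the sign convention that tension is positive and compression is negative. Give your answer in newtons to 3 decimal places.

N=5 nodes, M=7 members, R=3 reactions → 2N=10, M+R=10
member 0 (0-1): L=4.5934, (cx,cy)=(0.4966,0.8680)
member 1 (0-2): L=4.1630, (cx,cy)=(1.0000,0.0000)
member 2 (1-2): L=4.4089, (cx,cy)=(0.4269,-0.9043)
member 3 (1-3): L=4.3825, (cx,cy)=(0.9992,-0.0399)
member 4 (2-3): L=4.5570, (cx,cy)=(0.5479,0.8365)
member 5 (2-4): L=4.3370, (cx,cy)=(1.0000,0.0000)
member 6 (3-4): L=4.2328, (cx,cy)=(0.4347,-0.9006)
solve A·x = −loads:
  F[0-1] = -15.2955 N (compression)
  F[0-2] = +995.9555 N (tension)
  F[1-2] = +15.3055 N (tension)
  F[1-3] = -14.1402 N (compression)
  F[2-3] = +14.5593 N (tension)
  F[2-4] = +6.1512 N (tension)
  F[3-4] = -14.1506 N (compression)
  Rx@0 = -988.3600 N
  Ry@0 = +13.2763 N
  Ry@4 = +12.7437 N

995.956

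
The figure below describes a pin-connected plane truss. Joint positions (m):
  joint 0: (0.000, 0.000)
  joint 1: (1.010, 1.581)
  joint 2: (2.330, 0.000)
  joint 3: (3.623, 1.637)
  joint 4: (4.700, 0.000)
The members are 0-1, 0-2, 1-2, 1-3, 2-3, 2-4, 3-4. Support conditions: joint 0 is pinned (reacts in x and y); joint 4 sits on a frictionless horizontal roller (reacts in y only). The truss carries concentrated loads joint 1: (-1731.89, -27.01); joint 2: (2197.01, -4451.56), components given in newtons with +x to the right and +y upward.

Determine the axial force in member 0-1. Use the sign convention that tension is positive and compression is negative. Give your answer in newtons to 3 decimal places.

-3380.149

N=5 nodes, M=7 members, R=3 reactions → 2N=10, M+R=10
member 0 (0-1): L=1.8761, (cx,cy)=(0.5384,0.8427)
member 1 (0-2): L=2.3300, (cx,cy)=(1.0000,0.0000)
member 2 (1-2): L=2.0596, (cx,cy)=(0.6409,-0.7676)
member 3 (1-3): L=2.6136, (cx,cy)=(0.9998,0.0214)
member 4 (2-3): L=2.0861, (cx,cy)=(0.6198,0.7847)
member 5 (2-4): L=2.3700, (cx,cy)=(1.0000,0.0000)
member 6 (3-4): L=1.9595, (cx,cy)=(0.5496,-0.8354)
solve A·x = −loads:
  F[0-1] = -3380.1488 N (compression)
  F[0-2] = +2284.8492 N (tension)
  F[1-2] = +3608.6014 N (tension)
  F[1-3] = -2401.1448 N (compression)
  F[2-3] = +2142.7742 N (tension)
  F[2-4] = +1072.4362 N (tension)
  F[3-4] = -1951.2112 N (compression)
  Rx@0 = -465.1200 N
  Ry@0 = +2848.5068 N
  Ry@4 = +1630.0632 N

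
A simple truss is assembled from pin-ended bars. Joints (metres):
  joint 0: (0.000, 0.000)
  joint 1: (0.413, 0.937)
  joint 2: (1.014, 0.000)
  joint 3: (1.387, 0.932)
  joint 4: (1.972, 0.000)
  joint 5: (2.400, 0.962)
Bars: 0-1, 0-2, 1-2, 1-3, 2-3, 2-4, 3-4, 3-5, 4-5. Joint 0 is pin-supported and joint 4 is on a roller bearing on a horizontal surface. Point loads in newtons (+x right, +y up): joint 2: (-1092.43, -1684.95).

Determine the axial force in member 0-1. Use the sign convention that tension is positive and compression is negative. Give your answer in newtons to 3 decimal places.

-894.537

N=6 nodes, M=9 members, R=3 reactions → 2N=12, M+R=12
member 0 (0-1): L=1.0240, (cx,cy)=(0.4033,0.9151)
member 1 (0-2): L=1.0140, (cx,cy)=(1.0000,0.0000)
member 2 (1-2): L=1.1132, (cx,cy)=(0.5399,-0.8417)
member 3 (1-3): L=0.9740, (cx,cy)=(1.0000,-0.0051)
member 4 (2-3): L=1.0039, (cx,cy)=(0.3716,0.9284)
member 5 (2-4): L=0.9580, (cx,cy)=(1.0000,0.0000)
member 6 (3-4): L=1.1004, (cx,cy)=(0.5316,-0.8470)
member 7 (3-5): L=1.0134, (cx,cy)=(0.9996,0.0296)
member 8 (4-5): L=1.0529, (cx,cy)=(0.4065,0.9137)
solve A·x = −loads:
  F[0-1] = -894.5366 N (compression)
  F[0-2] = -731.6387 N (compression)
  F[1-2] = +977.8796 N (tension)
  F[1-3] = -888.7550 N (compression)
  F[2-3] = +928.2955 N (tension)
  F[2-4] = +543.8236 N (tension)
  F[3-4] = -1022.9329 N (compression)
  F[3-5] = +0.0000 N (tension)
  F[4-5] = -0.0000 N (compression)
  Rx@0 = +1092.4300 N
  Ry@0 = +818.5508 N
  Ry@4 = +866.3992 N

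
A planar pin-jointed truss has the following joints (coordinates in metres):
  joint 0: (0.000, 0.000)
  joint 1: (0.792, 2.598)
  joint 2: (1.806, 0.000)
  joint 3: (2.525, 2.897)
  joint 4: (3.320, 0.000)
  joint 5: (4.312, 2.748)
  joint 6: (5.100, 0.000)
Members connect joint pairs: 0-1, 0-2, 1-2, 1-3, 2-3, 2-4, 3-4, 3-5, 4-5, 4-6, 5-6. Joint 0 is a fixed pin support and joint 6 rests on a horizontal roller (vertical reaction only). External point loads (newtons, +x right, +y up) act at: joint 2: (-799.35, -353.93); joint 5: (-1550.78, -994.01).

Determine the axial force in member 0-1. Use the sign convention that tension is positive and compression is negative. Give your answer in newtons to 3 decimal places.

N=7 nodes, M=11 members, R=3 reactions → 2N=14, M+R=14
member 0 (0-1): L=2.7160, (cx,cy)=(0.2916,0.9565)
member 1 (0-2): L=1.8060, (cx,cy)=(1.0000,0.0000)
member 2 (1-2): L=2.7889, (cx,cy)=(0.3636,-0.9316)
member 3 (1-3): L=1.7586, (cx,cy)=(0.9854,0.1700)
member 4 (2-3): L=2.9849, (cx,cy)=(0.2409,0.9706)
member 5 (2-4): L=1.5140, (cx,cy)=(1.0000,0.0000)
member 6 (3-4): L=3.0041, (cx,cy)=(0.2646,-0.9643)
member 7 (3-5): L=1.7932, (cx,cy)=(0.9965,-0.0831)
member 8 (4-5): L=2.9216, (cx,cy)=(0.3395,0.9406)
member 9 (4-6): L=1.7800, (cx,cy)=(1.0000,0.0000)
member 10 (5-6): L=2.8587, (cx,cy)=(0.2756,-0.9613)
solve A·x = −loads:
  F[0-1] = -1273.1074 N (compression)
  F[0-2] = -1978.8905 N (compression)
  F[1-2] = +1160.3517 N (tension)
  F[1-3] = -804.8478 N (compression)
  F[2-3] = -749.0632 N (compression)
  F[2-4] = -577.2162 N (compression)
  F[3-4] = +1002.9095 N (tension)
  F[3-5] = -1243.2712 N (compression)
  F[4-5] = -1028.2411 N (compression)
  F[4-6] = +37.3244 N (tension)
  F[5-6] = -135.4076 N (compression)
  Rx@0 = +2350.1300 N
  Ry@0 = +1217.7782 N
  Ry@6 = +130.1618 N

-1273.107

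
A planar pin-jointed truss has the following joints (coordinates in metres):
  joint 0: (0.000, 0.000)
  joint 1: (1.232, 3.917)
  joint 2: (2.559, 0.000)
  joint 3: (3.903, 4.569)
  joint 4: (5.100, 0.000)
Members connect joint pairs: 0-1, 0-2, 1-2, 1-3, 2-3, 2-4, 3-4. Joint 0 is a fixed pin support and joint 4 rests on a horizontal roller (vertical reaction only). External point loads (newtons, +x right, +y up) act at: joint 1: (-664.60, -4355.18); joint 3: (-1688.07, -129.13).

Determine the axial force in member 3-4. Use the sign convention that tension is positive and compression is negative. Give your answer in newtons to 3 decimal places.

N=5 nodes, M=7 members, R=3 reactions → 2N=10, M+R=10
member 0 (0-1): L=4.1062, (cx,cy)=(0.3000,0.9539)
member 1 (0-2): L=2.5590, (cx,cy)=(1.0000,0.0000)
member 2 (1-2): L=4.1357, (cx,cy)=(0.3209,-0.9471)
member 3 (1-3): L=2.7494, (cx,cy)=(0.9715,0.2371)
member 4 (2-3): L=4.7626, (cx,cy)=(0.2822,0.9594)
member 5 (2-4): L=2.5410, (cx,cy)=(1.0000,0.0000)
member 6 (3-4): L=4.7232, (cx,cy)=(0.2534,-0.9674)
solve A·x = −loads:
  F[0-1] = -5614.8510 N (compression)
  F[0-2] = -668.0150 N (compression)
  F[1-2] = +733.3225 N (tension)
  F[1-3] = -1292.2135 N (compression)
  F[2-3] = -723.9732 N (compression)
  F[2-4] = -228.4108 N (compression)
  F[3-4] = +901.2771 N (tension)
  Rx@0 = +2352.6700 N
  Ry@0 = +5356.1637 N
  Ry@4 = -871.8537 N

901.277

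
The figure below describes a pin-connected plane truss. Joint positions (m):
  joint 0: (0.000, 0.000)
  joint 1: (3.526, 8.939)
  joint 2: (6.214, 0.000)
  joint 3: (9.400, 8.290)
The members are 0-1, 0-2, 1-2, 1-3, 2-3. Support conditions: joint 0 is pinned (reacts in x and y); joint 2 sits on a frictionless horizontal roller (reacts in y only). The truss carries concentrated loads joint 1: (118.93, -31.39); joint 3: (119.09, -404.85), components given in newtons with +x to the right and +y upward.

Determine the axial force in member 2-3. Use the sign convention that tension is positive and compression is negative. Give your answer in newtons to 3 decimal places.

-402.531

N=4 nodes, M=5 members, R=3 reactions → 2N=8, M+R=8
member 0 (0-1): L=9.6093, (cx,cy)=(0.3669,0.9302)
member 1 (0-2): L=6.2140, (cx,cy)=(1.0000,0.0000)
member 2 (1-2): L=9.3344, (cx,cy)=(0.2880,-0.9576)
member 3 (1-3): L=5.9097, (cx,cy)=(0.9940,-0.1098)
member 4 (2-3): L=8.8811, (cx,cy)=(0.3587,0.9334)
solve A·x = −loads:
  F[0-1] = +563.2419 N (tension)
  F[0-2] = +31.3459 N (tension)
  F[1-2] = -610.3085 N (compression)
  F[1-3] = +265.0963 N (tension)
  F[2-3] = -402.5306 N (compression)
  Rx@0 = -238.0200 N
  Ry@0 = -523.9535 N
  Ry@2 = +960.1935 N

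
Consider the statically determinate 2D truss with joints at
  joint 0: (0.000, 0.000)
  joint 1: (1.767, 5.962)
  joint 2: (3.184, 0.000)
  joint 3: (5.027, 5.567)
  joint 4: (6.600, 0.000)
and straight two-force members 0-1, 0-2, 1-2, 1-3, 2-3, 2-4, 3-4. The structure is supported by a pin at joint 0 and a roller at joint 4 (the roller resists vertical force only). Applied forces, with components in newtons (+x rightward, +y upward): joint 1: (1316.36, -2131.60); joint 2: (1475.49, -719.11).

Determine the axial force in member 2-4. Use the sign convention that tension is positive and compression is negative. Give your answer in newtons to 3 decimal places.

N=5 nodes, M=7 members, R=3 reactions → 2N=10, M+R=10
member 0 (0-1): L=6.2183, (cx,cy)=(0.2842,0.9588)
member 1 (0-2): L=3.1840, (cx,cy)=(1.0000,0.0000)
member 2 (1-2): L=6.1281, (cx,cy)=(0.2312,-0.9729)
member 3 (1-3): L=3.2838, (cx,cy)=(0.9927,-0.1203)
member 4 (2-3): L=5.8641, (cx,cy)=(0.3143,0.9493)
member 5 (2-4): L=3.4160, (cx,cy)=(1.0000,0.0000)
member 6 (3-4): L=5.7850, (cx,cy)=(0.2719,-0.9623)
solve A·x = −loads:
  F[0-1] = -775.9829 N (compression)
  F[0-2] = +3012.3529 N (tension)
  F[1-2] = -1271.4718 N (compression)
  F[1-3] = -1251.9496 N (compression)
  F[2-3] = +2060.5321 N (tension)
  F[2-4] = +595.2691 N (tension)
  F[3-4] = -2189.1997 N (compression)
  Rx@0 = -2791.8500 N
  Ry@0 = +743.9946 N
  Ry@4 = +2106.7154 N

595.269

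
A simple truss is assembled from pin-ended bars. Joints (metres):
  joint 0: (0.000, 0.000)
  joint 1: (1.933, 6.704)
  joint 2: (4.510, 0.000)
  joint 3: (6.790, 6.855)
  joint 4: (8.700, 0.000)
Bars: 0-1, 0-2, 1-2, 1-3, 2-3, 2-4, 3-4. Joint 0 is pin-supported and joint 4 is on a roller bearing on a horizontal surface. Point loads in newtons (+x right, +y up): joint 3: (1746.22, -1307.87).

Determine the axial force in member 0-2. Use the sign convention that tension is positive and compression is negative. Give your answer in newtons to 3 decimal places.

N=5 nodes, M=7 members, R=3 reactions → 2N=10, M+R=10
member 0 (0-1): L=6.9771, (cx,cy)=(0.2770,0.9609)
member 1 (0-2): L=4.5100, (cx,cy)=(1.0000,0.0000)
member 2 (1-2): L=7.1822, (cx,cy)=(0.3588,-0.9334)
member 3 (1-3): L=4.8593, (cx,cy)=(0.9995,0.0311)
member 4 (2-3): L=7.2242, (cx,cy)=(0.3156,0.9489)
member 5 (2-4): L=4.1900, (cx,cy)=(1.0000,0.0000)
member 6 (3-4): L=7.1161, (cx,cy)=(0.2684,-0.9633)
solve A·x = −loads:
  F[0-1] = +1133.1261 N (tension)
  F[0-2] = +1432.2889 N (tension)
  F[1-2] = -1142.3320 N (compression)
  F[1-3] = +724.1516 N (tension)
  F[2-3] = +1123.7000 N (tension)
  F[2-4] = +667.7730 N (tension)
  F[3-4] = -2487.9325 N (compression)
  Rx@0 = -1746.2200 N
  Ry@0 = -1088.7709 N
  Ry@4 = +2396.6409 N

1432.289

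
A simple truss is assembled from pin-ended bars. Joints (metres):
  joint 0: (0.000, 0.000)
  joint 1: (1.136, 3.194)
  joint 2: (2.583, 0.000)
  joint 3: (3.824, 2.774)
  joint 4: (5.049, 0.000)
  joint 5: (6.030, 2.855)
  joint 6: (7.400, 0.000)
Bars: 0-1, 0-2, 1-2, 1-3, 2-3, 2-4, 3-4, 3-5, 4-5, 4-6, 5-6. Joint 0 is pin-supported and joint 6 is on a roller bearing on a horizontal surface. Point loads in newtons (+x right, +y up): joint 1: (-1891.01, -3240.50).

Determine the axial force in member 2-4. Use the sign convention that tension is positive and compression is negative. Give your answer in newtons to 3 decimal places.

-410.892

N=7 nodes, M=11 members, R=3 reactions → 2N=14, M+R=14
member 0 (0-1): L=3.3900, (cx,cy)=(0.3351,0.9422)
member 1 (0-2): L=2.5830, (cx,cy)=(1.0000,0.0000)
member 2 (1-2): L=3.5065, (cx,cy)=(0.4127,-0.9109)
member 3 (1-3): L=2.7206, (cx,cy)=(0.9880,-0.1544)
member 4 (2-3): L=3.0389, (cx,cy)=(0.4084,0.9128)
member 5 (2-4): L=2.4660, (cx,cy)=(1.0000,0.0000)
member 6 (3-4): L=3.0324, (cx,cy)=(0.4040,-0.9148)
member 7 (3-5): L=2.2075, (cx,cy)=(0.9993,0.0367)
member 8 (4-5): L=3.0188, (cx,cy)=(0.3250,0.9457)
member 9 (4-6): L=2.3510, (cx,cy)=(1.0000,0.0000)
member 10 (5-6): L=3.1667, (cx,cy)=(0.4326,-0.9016)
solve A·x = −loads:
  F[0-1] = -3777.6585 N (compression)
  F[0-2] = -625.1061 N (compression)
  F[1-2] = +261.1841 N (tension)
  F[1-3] = +523.6018 N (tension)
  F[2-3] = -260.6305 N (compression)
  F[2-4] = -410.8923 N (compression)
  F[3-4] = +359.1059 N (tension)
  F[3-5] = +266.0052 N (tension)
  F[4-5] = -347.3524 N (compression)
  F[4-6] = -152.9507 N (compression)
  F[5-6] = +353.5382 N (tension)
  Rx@0 = +1891.0100 N
  Ry@0 = +3559.2403 N
  Ry@6 = -318.7403 N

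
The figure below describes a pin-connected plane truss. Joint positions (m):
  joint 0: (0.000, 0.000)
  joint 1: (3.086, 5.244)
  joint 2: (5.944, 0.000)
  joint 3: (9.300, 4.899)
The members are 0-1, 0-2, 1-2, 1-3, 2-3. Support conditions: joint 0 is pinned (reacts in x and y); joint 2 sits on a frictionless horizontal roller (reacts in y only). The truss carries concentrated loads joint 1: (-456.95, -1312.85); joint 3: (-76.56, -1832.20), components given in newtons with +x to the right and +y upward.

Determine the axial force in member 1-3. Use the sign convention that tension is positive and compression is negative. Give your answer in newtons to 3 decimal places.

1137.132

N=4 nodes, M=5 members, R=3 reactions → 2N=8, M+R=8
member 0 (0-1): L=6.0846, (cx,cy)=(0.5072,0.8618)
member 1 (0-2): L=5.9440, (cx,cy)=(1.0000,0.0000)
member 2 (1-2): L=5.9722, (cx,cy)=(0.4785,-0.8781)
member 3 (1-3): L=6.2236, (cx,cy)=(0.9985,-0.0554)
member 4 (2-3): L=5.9383, (cx,cy)=(0.5651,0.8250)
solve A·x = −loads:
  F[0-1] = -73.1195 N (compression)
  F[0-2] = -496.4254 N (compression)
  F[1-2] = -1495.1895 N (compression)
  F[1-3] = +1137.1325 N (tension)
  F[2-3] = -2144.4693 N (compression)
  Rx@0 = +533.5100 N
  Ry@0 = +63.0174 N
  Ry@2 = +3082.0326 N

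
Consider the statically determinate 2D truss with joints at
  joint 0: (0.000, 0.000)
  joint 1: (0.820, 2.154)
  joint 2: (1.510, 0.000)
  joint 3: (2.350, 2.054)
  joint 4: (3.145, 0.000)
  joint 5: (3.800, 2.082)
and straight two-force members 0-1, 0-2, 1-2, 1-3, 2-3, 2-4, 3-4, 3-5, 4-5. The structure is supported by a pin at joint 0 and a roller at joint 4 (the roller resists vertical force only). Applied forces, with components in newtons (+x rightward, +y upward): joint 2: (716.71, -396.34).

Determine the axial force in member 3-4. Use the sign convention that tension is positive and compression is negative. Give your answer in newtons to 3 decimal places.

-204.050

N=6 nodes, M=9 members, R=3 reactions → 2N=12, M+R=12
member 0 (0-1): L=2.3048, (cx,cy)=(0.3558,0.9346)
member 1 (0-2): L=1.5100, (cx,cy)=(1.0000,0.0000)
member 2 (1-2): L=2.2618, (cx,cy)=(0.3051,-0.9523)
member 3 (1-3): L=1.5333, (cx,cy)=(0.9979,-0.0652)
member 4 (2-3): L=2.2191, (cx,cy)=(0.3785,0.9256)
member 5 (2-4): L=1.6350, (cx,cy)=(1.0000,0.0000)
member 6 (3-4): L=2.2025, (cx,cy)=(0.3610,-0.9326)
member 7 (3-5): L=1.4503, (cx,cy)=(0.9998,0.0193)
member 8 (4-5): L=2.1826, (cx,cy)=(0.3001,0.9539)
solve A·x = −loads:
  F[0-1] = -220.4718 N (compression)
  F[0-2] = +795.1492 N (tension)
  F[1-2] = +226.4852 N (tension)
  F[1-3] = -147.8466 N (compression)
  F[2-3] = +195.1739 N (tension)
  F[2-4] = +73.6531 N (tension)
  F[3-4] = -204.0501 N (compression)
  F[3-5] = -0.0000 N (tension)
  F[4-5] = +0.0000 N (tension)
  Rx@0 = -716.7100 N
  Ry@0 = +206.0464 N
  Ry@4 = +190.2936 N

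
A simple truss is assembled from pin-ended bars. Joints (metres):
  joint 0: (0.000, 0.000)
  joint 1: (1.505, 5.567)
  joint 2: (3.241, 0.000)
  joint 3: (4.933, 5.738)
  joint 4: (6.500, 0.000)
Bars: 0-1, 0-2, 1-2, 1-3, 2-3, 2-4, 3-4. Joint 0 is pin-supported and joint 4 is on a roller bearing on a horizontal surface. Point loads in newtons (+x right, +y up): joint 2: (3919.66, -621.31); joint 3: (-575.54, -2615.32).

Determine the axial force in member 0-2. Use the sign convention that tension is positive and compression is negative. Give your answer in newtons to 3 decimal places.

N=5 nodes, M=7 members, R=3 reactions → 2N=10, M+R=10
member 0 (0-1): L=5.7668, (cx,cy)=(0.2610,0.9653)
member 1 (0-2): L=3.2410, (cx,cy)=(1.0000,0.0000)
member 2 (1-2): L=5.8314, (cx,cy)=(0.2977,-0.9547)
member 3 (1-3): L=3.4323, (cx,cy)=(0.9988,0.0498)
member 4 (2-3): L=5.9823, (cx,cy)=(0.2828,0.9592)
member 5 (2-4): L=3.2590, (cx,cy)=(1.0000,0.0000)
member 6 (3-4): L=5.9481, (cx,cy)=(0.2634,-0.9647)
solve A·x = −loads:
  F[0-1] = -1502.1330 N (compression)
  F[0-2] = +3736.1385 N (tension)
  F[1-2] = +1475.5107 N (tension)
  F[1-3] = -832.3099 N (compression)
  F[2-3] = -820.8161 N (compression)
  F[2-4] = +487.8926 N (tension)
  F[3-4] = -1851.9743 N (compression)
  Rx@0 = -3344.1200 N
  Ry@0 = +1450.0776 N
  Ry@4 = +1786.5524 N

3736.138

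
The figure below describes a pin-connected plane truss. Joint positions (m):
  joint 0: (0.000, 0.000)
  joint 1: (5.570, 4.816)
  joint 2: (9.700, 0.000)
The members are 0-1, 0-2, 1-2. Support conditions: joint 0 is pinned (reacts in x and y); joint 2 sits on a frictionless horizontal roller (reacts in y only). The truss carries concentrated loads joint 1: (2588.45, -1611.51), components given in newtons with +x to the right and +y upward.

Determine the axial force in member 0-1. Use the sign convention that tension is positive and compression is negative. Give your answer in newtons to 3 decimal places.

915.852

N=3 nodes, M=3 members, R=3 reactions → 2N=6, M+R=6
member 0 (0-1): L=7.3633, (cx,cy)=(0.7565,0.6541)
member 1 (0-2): L=9.7000, (cx,cy)=(1.0000,0.0000)
member 2 (1-2): L=6.3443, (cx,cy)=(0.6510,-0.7591)
solve A·x = −loads:
  F[0-1] = +915.8524 N (tension)
  F[0-2] = +1895.6531 N (tension)
  F[1-2] = -2912.0300 N (compression)
  Rx@0 = -2588.4500 N
  Ry@0 = -599.0143 N
  Ry@2 = +2210.5243 N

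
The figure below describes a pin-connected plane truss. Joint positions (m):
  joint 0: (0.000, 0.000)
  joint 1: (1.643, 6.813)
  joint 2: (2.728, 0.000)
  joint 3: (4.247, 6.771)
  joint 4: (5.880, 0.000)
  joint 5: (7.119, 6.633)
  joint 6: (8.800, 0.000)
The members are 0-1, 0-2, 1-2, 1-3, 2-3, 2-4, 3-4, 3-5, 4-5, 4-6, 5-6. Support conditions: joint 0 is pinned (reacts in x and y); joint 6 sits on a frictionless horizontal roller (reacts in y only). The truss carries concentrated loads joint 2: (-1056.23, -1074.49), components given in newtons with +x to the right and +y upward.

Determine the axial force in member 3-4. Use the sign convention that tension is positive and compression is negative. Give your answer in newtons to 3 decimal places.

N=7 nodes, M=11 members, R=3 reactions → 2N=14, M+R=14
member 0 (0-1): L=7.0083, (cx,cy)=(0.2344,0.9721)
member 1 (0-2): L=2.7280, (cx,cy)=(1.0000,0.0000)
member 2 (1-2): L=6.8989, (cx,cy)=(0.1573,-0.9876)
member 3 (1-3): L=2.6043, (cx,cy)=(0.9999,-0.0161)
member 4 (2-3): L=6.9393, (cx,cy)=(0.2189,0.9757)
member 5 (2-4): L=3.1520, (cx,cy)=(1.0000,0.0000)
member 6 (3-4): L=6.9651, (cx,cy)=(0.2345,-0.9721)
member 7 (3-5): L=2.8753, (cx,cy)=(0.9988,-0.0480)
member 8 (4-5): L=6.7477, (cx,cy)=(0.1836,0.9830)
member 9 (4-6): L=2.9200, (cx,cy)=(1.0000,0.0000)
member 10 (5-6): L=6.8427, (cx,cy)=(0.2457,-0.9694)
solve A·x = −loads:
  F[0-1] = -762.6520 N (compression)
  F[0-2] = -877.4369 N (compression)
  F[1-2] = +755.6018 N (tension)
  F[1-3] = -297.6671 N (compression)
  F[2-3] = +336.4512 N (tension)
  F[2-4] = +223.9798 N (tension)
  F[3-4] = -335.4589 N (compression)
  F[3-5] = -145.4980 N (compression)
  F[4-5] = +331.7492 N (tension)
  F[4-6] = +84.4154 N (tension)
  F[5-6] = -343.6221 N (compression)
  Rx@0 = +1056.2300 N
  Ry@0 = +741.3981 N
  Ry@6 = +333.0919 N

-335.459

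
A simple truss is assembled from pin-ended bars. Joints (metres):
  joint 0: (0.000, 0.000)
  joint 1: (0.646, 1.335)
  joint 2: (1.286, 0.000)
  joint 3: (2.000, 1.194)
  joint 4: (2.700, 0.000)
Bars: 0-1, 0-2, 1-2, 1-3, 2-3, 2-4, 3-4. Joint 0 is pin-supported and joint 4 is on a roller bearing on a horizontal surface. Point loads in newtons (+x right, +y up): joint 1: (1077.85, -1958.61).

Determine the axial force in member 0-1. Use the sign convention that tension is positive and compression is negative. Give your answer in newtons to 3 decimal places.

N=5 nodes, M=7 members, R=3 reactions → 2N=10, M+R=10
member 0 (0-1): L=1.4831, (cx,cy)=(0.4356,0.9002)
member 1 (0-2): L=1.2860, (cx,cy)=(1.0000,0.0000)
member 2 (1-2): L=1.4805, (cx,cy)=(0.4323,-0.9017)
member 3 (1-3): L=1.3613, (cx,cy)=(0.9946,-0.1036)
member 4 (2-3): L=1.3912, (cx,cy)=(0.5132,0.8583)
member 5 (2-4): L=1.4140, (cx,cy)=(1.0000,0.0000)
member 6 (3-4): L=1.3841, (cx,cy)=(0.5058,-0.8627)
solve A·x = −loads:
  F[0-1] = -1063.2191 N (compression)
  F[0-2] = +1540.9655 N (tension)
  F[1-2] = -981.7513 N (compression)
  F[1-3] = -1122.6002 N (compression)
  F[2-3] = +1031.4886 N (tension)
  F[2-4] = +587.1748 N (tension)
  F[3-4] = -1160.9831 N (compression)
  Rx@0 = -1077.8500 N
  Ry@0 = +957.0575 N
  Ry@4 = +1001.5525 N

-1063.219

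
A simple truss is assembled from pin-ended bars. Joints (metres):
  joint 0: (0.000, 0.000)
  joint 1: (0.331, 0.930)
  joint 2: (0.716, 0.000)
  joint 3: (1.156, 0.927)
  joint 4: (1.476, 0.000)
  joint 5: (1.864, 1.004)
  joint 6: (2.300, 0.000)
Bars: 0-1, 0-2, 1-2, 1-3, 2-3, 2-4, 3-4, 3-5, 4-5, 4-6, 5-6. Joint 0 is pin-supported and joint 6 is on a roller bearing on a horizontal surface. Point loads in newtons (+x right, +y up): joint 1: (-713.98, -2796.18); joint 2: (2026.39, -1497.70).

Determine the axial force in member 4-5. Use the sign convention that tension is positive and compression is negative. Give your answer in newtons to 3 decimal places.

679.683

N=7 nodes, M=11 members, R=3 reactions → 2N=14, M+R=14
member 0 (0-1): L=0.9871, (cx,cy)=(0.3353,0.9421)
member 1 (0-2): L=0.7160, (cx,cy)=(1.0000,0.0000)
member 2 (1-2): L=1.0065, (cx,cy)=(0.3825,-0.9240)
member 3 (1-3): L=0.8250, (cx,cy)=(1.0000,-0.0036)
member 4 (2-3): L=1.0261, (cx,cy)=(0.4288,0.9034)
member 5 (2-4): L=0.7600, (cx,cy)=(1.0000,0.0000)
member 6 (3-4): L=0.9807, (cx,cy)=(0.3263,-0.9453)
member 7 (3-5): L=0.7122, (cx,cy)=(0.9941,0.1081)
member 8 (4-5): L=1.0764, (cx,cy)=(0.3605,0.9328)
member 9 (4-6): L=0.8240, (cx,cy)=(1.0000,0.0000)
member 10 (5-6): L=1.0946, (cx,cy)=(0.3983,-0.9172)
solve A·x = −loads:
  F[0-1] = -3942.1476 N (compression)
  F[0-2] = +2634.2492 N (tension)
  F[1-2] = +997.1752 N (tension)
  F[1-3] = -989.2833 N (compression)
  F[2-3] = +637.9827 N (tension)
  F[2-4] = +715.7109 N (tension)
  F[3-4] = -670.6989 N (compression)
  F[3-5] = -499.7883 N (compression)
  F[4-5] = +679.6832 N (tension)
  F[4-6] = +251.8512 N (tension)
  F[5-6] = -632.2755 N (compression)
  Rx@0 = -1312.4100 N
  Ry@0 = +3713.9290 N
  Ry@6 = +579.9510 N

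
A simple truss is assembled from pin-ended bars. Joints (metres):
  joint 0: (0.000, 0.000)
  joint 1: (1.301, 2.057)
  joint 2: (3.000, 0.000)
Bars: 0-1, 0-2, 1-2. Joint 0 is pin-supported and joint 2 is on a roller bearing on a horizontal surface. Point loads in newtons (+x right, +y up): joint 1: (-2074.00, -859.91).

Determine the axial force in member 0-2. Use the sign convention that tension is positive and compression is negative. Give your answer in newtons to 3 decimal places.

-866.563

N=3 nodes, M=3 members, R=3 reactions → 2N=6, M+R=6
member 0 (0-1): L=2.4339, (cx,cy)=(0.5345,0.8451)
member 1 (0-2): L=3.0000, (cx,cy)=(1.0000,0.0000)
member 2 (1-2): L=2.6679, (cx,cy)=(0.6368,-0.7710)
solve A·x = −loads:
  F[0-1] = -2258.8595 N (compression)
  F[0-2] = -866.5630 N (compression)
  F[1-2] = +1360.7589 N (tension)
  Rx@0 = +2074.0000 N
  Ry@0 = +1909.0684 N
  Ry@2 = -1049.1584 N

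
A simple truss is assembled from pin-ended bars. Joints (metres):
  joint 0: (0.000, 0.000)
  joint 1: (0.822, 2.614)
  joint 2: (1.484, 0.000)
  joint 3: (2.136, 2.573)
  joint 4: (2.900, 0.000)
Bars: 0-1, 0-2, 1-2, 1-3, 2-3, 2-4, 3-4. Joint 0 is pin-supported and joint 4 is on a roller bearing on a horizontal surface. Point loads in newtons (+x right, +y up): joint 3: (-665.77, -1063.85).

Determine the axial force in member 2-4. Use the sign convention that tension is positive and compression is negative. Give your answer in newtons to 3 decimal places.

N=5 nodes, M=7 members, R=3 reactions → 2N=10, M+R=10
member 0 (0-1): L=2.7402, (cx,cy)=(0.3000,0.9539)
member 1 (0-2): L=1.4840, (cx,cy)=(1.0000,0.0000)
member 2 (1-2): L=2.6965, (cx,cy)=(0.2455,-0.9694)
member 3 (1-3): L=1.3146, (cx,cy)=(0.9995,-0.0312)
member 4 (2-3): L=2.6543, (cx,cy)=(0.2456,0.9694)
member 5 (2-4): L=1.4160, (cx,cy)=(1.0000,0.0000)
member 6 (3-4): L=2.6840, (cx,cy)=(0.2846,-0.9586)
solve A·x = −loads:
  F[0-1] = -913.0162 N (compression)
  F[0-2] = -391.8848 N (compression)
  F[1-2] = +914.5067 N (tension)
  F[1-3] = -498.6403 N (compression)
  F[2-3] = -914.5391 N (compression)
  F[2-4] = +57.2723 N (tension)
  F[3-4] = -201.2052 N (compression)
  Rx@0 = +665.7700 N
  Ry@0 = +870.9681 N
  Ry@4 = +192.8819 N

57.272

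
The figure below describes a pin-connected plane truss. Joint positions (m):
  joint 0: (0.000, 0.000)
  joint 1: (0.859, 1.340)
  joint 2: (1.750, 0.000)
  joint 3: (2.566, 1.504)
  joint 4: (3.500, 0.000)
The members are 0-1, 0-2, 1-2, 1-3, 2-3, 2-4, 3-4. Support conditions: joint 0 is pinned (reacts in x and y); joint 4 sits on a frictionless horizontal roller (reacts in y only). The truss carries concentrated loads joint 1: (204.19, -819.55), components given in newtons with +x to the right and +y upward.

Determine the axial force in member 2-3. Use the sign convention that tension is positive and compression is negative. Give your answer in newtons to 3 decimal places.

355.257

N=5 nodes, M=7 members, R=3 reactions → 2N=10, M+R=10
member 0 (0-1): L=1.5917, (cx,cy)=(0.5397,0.8419)
member 1 (0-2): L=1.7500, (cx,cy)=(1.0000,0.0000)
member 2 (1-2): L=1.6092, (cx,cy)=(0.5537,-0.8327)
member 3 (1-3): L=1.7149, (cx,cy)=(0.9954,0.0956)
member 4 (2-3): L=1.7111, (cx,cy)=(0.4769,0.8790)
member 5 (2-4): L=1.7500, (cx,cy)=(1.0000,0.0000)
member 6 (3-4): L=1.7704, (cx,cy)=(0.5276,-0.8495)
solve A·x = −loads:
  F[0-1] = -641.7051 N (compression)
  F[0-2] = +550.5038 N (tension)
  F[1-2] = -374.9865 N (compression)
  F[1-3] = -344.4541 N (compression)
  F[2-3] = +355.2567 N (tension)
  F[2-4] = +173.4586 N (tension)
  F[3-4] = -328.7942 N (compression)
  Rx@0 = -204.1900 N
  Ry@0 = +540.2334 N
  Ry@4 = +279.3166 N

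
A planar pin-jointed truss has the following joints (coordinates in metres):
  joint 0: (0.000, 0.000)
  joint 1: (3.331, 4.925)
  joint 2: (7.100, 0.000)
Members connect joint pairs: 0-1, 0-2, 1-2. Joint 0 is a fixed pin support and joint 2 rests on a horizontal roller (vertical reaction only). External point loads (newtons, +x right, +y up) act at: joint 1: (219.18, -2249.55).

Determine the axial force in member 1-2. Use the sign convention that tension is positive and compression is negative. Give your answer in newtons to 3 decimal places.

N=3 nodes, M=3 members, R=3 reactions → 2N=6, M+R=6
member 0 (0-1): L=5.9457, (cx,cy)=(0.5602,0.8283)
member 1 (0-2): L=7.1000, (cx,cy)=(1.0000,0.0000)
member 2 (1-2): L=6.2017, (cx,cy)=(0.6077,-0.7941)
solve A·x = −loads:
  F[0-1] = -1258.1020 N (compression)
  F[0-2] = +924.0167 N (tension)
  F[1-2] = -1520.4211 N (compression)
  Rx@0 = -219.1800 N
  Ry@0 = +1042.1257 N
  Ry@2 = +1207.4243 N

-1520.421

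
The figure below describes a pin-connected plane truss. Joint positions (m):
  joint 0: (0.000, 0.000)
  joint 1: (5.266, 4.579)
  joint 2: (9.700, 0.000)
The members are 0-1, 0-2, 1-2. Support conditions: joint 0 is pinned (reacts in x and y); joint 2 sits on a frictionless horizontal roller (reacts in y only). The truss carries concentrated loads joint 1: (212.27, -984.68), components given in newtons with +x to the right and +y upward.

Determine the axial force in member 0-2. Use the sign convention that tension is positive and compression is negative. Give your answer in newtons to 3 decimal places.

N=3 nodes, M=3 members, R=3 reactions → 2N=6, M+R=6
member 0 (0-1): L=6.9784, (cx,cy)=(0.7546,0.6562)
member 1 (0-2): L=9.7000, (cx,cy)=(1.0000,0.0000)
member 2 (1-2): L=6.3740, (cx,cy)=(0.6956,-0.7184)
solve A·x = −loads:
  F[0-1] = -533.2564 N (compression)
  F[0-2] = +614.6732 N (tension)
  F[1-2] = -883.6070 N (compression)
  Rx@0 = -212.2700 N
  Ry@0 = +349.9059 N
  Ry@2 = +634.7741 N

614.673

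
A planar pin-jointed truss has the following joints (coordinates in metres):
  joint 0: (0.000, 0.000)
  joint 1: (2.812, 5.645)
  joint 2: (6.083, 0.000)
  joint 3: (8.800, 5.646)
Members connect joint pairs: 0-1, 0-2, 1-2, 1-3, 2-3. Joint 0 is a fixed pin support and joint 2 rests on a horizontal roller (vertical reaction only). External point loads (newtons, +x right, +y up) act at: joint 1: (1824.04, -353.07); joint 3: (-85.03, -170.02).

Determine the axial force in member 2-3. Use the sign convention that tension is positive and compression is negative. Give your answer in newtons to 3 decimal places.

N=4 nodes, M=5 members, R=3 reactions → 2N=8, M+R=8
member 0 (0-1): L=6.3066, (cx,cy)=(0.4459,0.8951)
member 1 (0-2): L=6.0830, (cx,cy)=(1.0000,0.0000)
member 2 (1-2): L=6.5242, (cx,cy)=(0.5014,-0.8652)
member 3 (1-3): L=5.9880, (cx,cy)=(1.0000,0.0002)
member 4 (2-3): L=6.2657, (cx,cy)=(0.4336,0.9011)
solve A·x = −loads:
  F[0-1] = +1675.6543 N (tension)
  F[0-2] = +991.8673 N (tension)
  F[1-2] = -2141.5344 N (compression)
  F[1-3] = -3.2123 N (compression)
  F[2-3] = -188.6816 N (compression)
  Rx@0 = -1739.0100 N
  Ry@0 = -1499.8650 N
  Ry@2 = +2022.9550 N

-188.682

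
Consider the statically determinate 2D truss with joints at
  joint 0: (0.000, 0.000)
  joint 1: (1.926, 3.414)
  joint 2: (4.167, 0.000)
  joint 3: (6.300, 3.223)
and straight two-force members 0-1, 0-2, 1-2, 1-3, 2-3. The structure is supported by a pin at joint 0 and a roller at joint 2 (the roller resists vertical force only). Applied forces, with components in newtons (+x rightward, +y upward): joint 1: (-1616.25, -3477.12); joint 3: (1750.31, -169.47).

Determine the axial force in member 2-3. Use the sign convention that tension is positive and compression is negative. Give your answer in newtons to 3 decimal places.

N=4 nodes, M=5 members, R=3 reactions → 2N=8, M+R=8
member 0 (0-1): L=3.9198, (cx,cy)=(0.4914,0.8710)
member 1 (0-2): L=4.1670, (cx,cy)=(1.0000,0.0000)
member 2 (1-2): L=4.0838, (cx,cy)=(0.5488,-0.8360)
member 3 (1-3): L=4.3782, (cx,cy)=(0.9990,-0.0436)
member 4 (2-3): L=3.8649, (cx,cy)=(0.5519,0.8339)
solve A·x = −loads:
  F[0-1] = -2013.4407 N (compression)
  F[0-2] = +1123.3660 N (tension)
  F[1-2] = -2156.1812 N (compression)
  F[1-3] = +1811.8793 N (tension)
  F[2-3] = -108.4350 N (compression)
  Rx@0 = -134.0600 N
  Ry@0 = +1753.6297 N
  Ry@2 = +1892.9603 N

-108.435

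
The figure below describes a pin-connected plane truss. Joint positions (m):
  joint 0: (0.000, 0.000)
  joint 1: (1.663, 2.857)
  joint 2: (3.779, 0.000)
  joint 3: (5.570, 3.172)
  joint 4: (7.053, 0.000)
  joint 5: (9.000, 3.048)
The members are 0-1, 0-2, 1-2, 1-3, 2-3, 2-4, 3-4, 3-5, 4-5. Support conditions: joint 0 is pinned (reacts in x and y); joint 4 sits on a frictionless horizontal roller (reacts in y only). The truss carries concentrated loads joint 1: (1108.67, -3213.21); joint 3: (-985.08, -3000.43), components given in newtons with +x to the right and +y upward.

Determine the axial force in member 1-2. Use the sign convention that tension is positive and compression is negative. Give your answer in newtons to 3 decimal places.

-430.682

N=6 nodes, M=9 members, R=3 reactions → 2N=12, M+R=12
member 0 (0-1): L=3.3058, (cx,cy)=(0.5031,0.8643)
member 1 (0-2): L=3.7790, (cx,cy)=(1.0000,0.0000)
member 2 (1-2): L=3.5553, (cx,cy)=(0.5952,-0.8036)
member 3 (1-3): L=3.9197, (cx,cy)=(0.9968,0.0804)
member 4 (2-3): L=3.6427, (cx,cy)=(0.4917,0.8708)
member 5 (2-4): L=3.2740, (cx,cy)=(1.0000,0.0000)
member 6 (3-4): L=3.5016, (cx,cy)=(0.4235,-0.9059)
member 7 (3-5): L=3.4322, (cx,cy)=(0.9993,-0.0361)
member 8 (4-5): L=3.6168, (cx,cy)=(0.5383,0.8427)
solve A·x = −loads:
  F[0-1] = -3564.2423 N (compression)
  F[0-2] = +1916.6250 N (tension)
  F[1-2] = -430.6818 N (compression)
  F[1-3] = -2653.9585 N (compression)
  F[2-3] = +397.4524 N (tension)
  F[2-4] = +1464.8798 N (tension)
  F[3-4] = -3458.7688 N (compression)
  F[3-5] = -0.0000 N (tension)
  F[4-5] = +0.0000 N (tension)
  Rx@0 = -123.5900 N
  Ry@0 = +3080.3974 N
  Ry@4 = +3133.2426 N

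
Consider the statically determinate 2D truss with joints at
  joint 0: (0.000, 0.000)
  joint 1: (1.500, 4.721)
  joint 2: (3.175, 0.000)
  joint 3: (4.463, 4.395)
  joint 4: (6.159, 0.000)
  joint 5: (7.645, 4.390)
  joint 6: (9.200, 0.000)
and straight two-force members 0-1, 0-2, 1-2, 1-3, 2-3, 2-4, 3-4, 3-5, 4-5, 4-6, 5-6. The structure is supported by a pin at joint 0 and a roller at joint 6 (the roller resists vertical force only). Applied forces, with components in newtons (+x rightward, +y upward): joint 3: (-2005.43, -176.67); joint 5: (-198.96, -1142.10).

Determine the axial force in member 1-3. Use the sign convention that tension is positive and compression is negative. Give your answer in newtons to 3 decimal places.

-941.322

N=7 nodes, M=11 members, R=3 reactions → 2N=14, M+R=14
member 0 (0-1): L=4.9536, (cx,cy)=(0.3028,0.9531)
member 1 (0-2): L=3.1750, (cx,cy)=(1.0000,0.0000)
member 2 (1-2): L=5.0093, (cx,cy)=(0.3344,-0.9424)
member 3 (1-3): L=2.9809, (cx,cy)=(0.9940,-0.1094)
member 4 (2-3): L=4.5798, (cx,cy)=(0.2812,0.9596)
member 5 (2-4): L=2.9840, (cx,cy)=(1.0000,0.0000)
member 6 (3-4): L=4.7109, (cx,cy)=(0.3600,-0.9329)
member 7 (3-5): L=3.1820, (cx,cy)=(1.0000,-0.0016)
member 8 (4-5): L=4.6347, (cx,cy)=(0.3206,0.9472)
member 9 (4-6): L=3.0410, (cx,cy)=(1.0000,0.0000)
member 10 (5-6): L=4.6573, (cx,cy)=(0.3339,-0.9426)
solve A·x = −loads:
  F[0-1] = -1402.8356 N (compression)
  F[0-2] = -1779.5945 N (compression)
  F[1-2] = +1527.8632 N (tension)
  F[1-3] = -941.3218 N (compression)
  F[2-3] = -1500.4791 N (compression)
  F[2-4] = -846.7313 N (compression)
  F[3-4] = +1243.3612 N (tension)
  F[3-5] = +200.1401 N (tension)
  F[4-5] = -1224.6423 N (compression)
  F[4-6] = -6.4477 N (compression)
  F[5-6] = +19.3111 N (tension)
  Rx@0 = +2204.3900 N
  Ry@0 = +1336.9729 N
  Ry@6 = -18.2029 N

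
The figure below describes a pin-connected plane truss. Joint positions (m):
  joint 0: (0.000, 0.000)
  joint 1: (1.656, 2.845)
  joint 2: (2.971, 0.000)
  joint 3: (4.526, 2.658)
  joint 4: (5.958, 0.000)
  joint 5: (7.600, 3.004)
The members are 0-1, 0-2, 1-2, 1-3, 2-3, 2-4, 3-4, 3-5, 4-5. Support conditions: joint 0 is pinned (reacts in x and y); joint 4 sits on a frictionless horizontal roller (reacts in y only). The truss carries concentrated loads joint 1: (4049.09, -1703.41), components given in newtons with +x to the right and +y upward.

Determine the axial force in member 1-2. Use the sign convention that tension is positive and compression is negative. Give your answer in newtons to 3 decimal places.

N=6 nodes, M=9 members, R=3 reactions → 2N=12, M+R=12
member 0 (0-1): L=3.2919, (cx,cy)=(0.5031,0.8643)
member 1 (0-2): L=2.9710, (cx,cy)=(1.0000,0.0000)
member 2 (1-2): L=3.1342, (cx,cy)=(0.4196,-0.9077)
member 3 (1-3): L=2.8761, (cx,cy)=(0.9979,-0.0650)
member 4 (2-3): L=3.0794, (cx,cy)=(0.5050,0.8631)
member 5 (2-4): L=2.9870, (cx,cy)=(1.0000,0.0000)
member 6 (3-4): L=3.0192, (cx,cy)=(0.4743,-0.8804)
member 7 (3-5): L=3.0934, (cx,cy)=(0.9937,0.1119)
member 8 (4-5): L=3.4235, (cx,cy)=(0.4796,0.8775)
solve A·x = −loads:
  F[0-1] = +814.0253 N (tension)
  F[0-2] = +3639.5876 N (tension)
  F[1-2] = -2464.5821 N (compression)
  F[1-3] = -2611.0627 N (compression)
  F[2-3] = +2591.8843 N (tension)
  F[2-4] = +1296.7375 N (tension)
  F[3-4] = -2734.0182 N (compression)
  F[3-5] = -0.0000 N (compression)
  F[4-5] = +0.0000 N (tension)
  Rx@0 = -4049.0900 N
  Ry@0 = -703.5232 N
  Ry@4 = +2406.9332 N

-2464.582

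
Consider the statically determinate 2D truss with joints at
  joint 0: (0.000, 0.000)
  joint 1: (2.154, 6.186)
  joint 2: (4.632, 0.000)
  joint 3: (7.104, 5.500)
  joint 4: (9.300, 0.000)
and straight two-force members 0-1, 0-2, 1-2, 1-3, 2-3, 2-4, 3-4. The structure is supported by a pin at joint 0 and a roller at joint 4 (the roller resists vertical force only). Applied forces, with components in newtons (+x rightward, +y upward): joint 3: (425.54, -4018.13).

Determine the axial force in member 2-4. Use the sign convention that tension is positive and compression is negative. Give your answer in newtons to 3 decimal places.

1325.983

N=5 nodes, M=7 members, R=3 reactions → 2N=10, M+R=10
member 0 (0-1): L=6.5503, (cx,cy)=(0.3288,0.9444)
member 1 (0-2): L=4.6320, (cx,cy)=(1.0000,0.0000)
member 2 (1-2): L=6.6639, (cx,cy)=(0.3719,-0.9283)
member 3 (1-3): L=4.9973, (cx,cy)=(0.9905,-0.1373)
member 4 (2-3): L=6.0300, (cx,cy)=(0.4100,0.9121)
member 5 (2-4): L=4.6680, (cx,cy)=(1.0000,0.0000)
member 6 (3-4): L=5.9222, (cx,cy)=(0.3708,-0.9287)
solve A·x = −loads:
  F[0-1] = -738.1876 N (compression)
  F[0-2] = +668.2859 N (tension)
  F[1-2] = +833.4983 N (tension)
  F[1-3] = -557.9697 N (compression)
  F[2-3] = -848.2863 N (compression)
  F[2-4] = +1325.9832 N (tension)
  F[3-4] = -3575.9262 N (compression)
  Rx@0 = -425.5400 N
  Ry@0 = +697.1337 N
  Ry@4 = +3320.9963 N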